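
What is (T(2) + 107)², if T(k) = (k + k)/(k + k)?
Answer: 11664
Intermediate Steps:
T(k) = 1 (T(k) = (2*k)/((2*k)) = (2*k)*(1/(2*k)) = 1)
(T(2) + 107)² = (1 + 107)² = 108² = 11664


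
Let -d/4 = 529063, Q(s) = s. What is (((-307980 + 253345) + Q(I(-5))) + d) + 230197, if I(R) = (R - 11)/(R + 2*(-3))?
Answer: -21347574/11 ≈ -1.9407e+6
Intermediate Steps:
I(R) = (-11 + R)/(-6 + R) (I(R) = (-11 + R)/(R - 6) = (-11 + R)/(-6 + R))
d = -2116252 (d = -4*529063 = -2116252)
(((-307980 + 253345) + Q(I(-5))) + d) + 230197 = (((-307980 + 253345) + (-11 - 5)/(-6 - 5)) - 2116252) + 230197 = ((-54635 - 16/(-11)) - 2116252) + 230197 = ((-54635 - 1/11*(-16)) - 2116252) + 230197 = ((-54635 + 16/11) - 2116252) + 230197 = (-600969/11 - 2116252) + 230197 = -23879741/11 + 230197 = -21347574/11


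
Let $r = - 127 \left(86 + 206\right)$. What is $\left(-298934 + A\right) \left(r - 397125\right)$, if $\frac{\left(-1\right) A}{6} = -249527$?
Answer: $-520281381652$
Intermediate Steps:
$A = 1497162$ ($A = \left(-6\right) \left(-249527\right) = 1497162$)
$r = -37084$ ($r = \left(-127\right) 292 = -37084$)
$\left(-298934 + A\right) \left(r - 397125\right) = \left(-298934 + 1497162\right) \left(-37084 - 397125\right) = 1198228 \left(-434209\right) = -520281381652$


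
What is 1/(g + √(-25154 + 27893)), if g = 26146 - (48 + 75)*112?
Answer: 12370/153014161 - √2739/153014161 ≈ 8.0500e-5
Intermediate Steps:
g = 12370 (g = 26146 - 123*112 = 26146 - 1*13776 = 26146 - 13776 = 12370)
1/(g + √(-25154 + 27893)) = 1/(12370 + √(-25154 + 27893)) = 1/(12370 + √2739)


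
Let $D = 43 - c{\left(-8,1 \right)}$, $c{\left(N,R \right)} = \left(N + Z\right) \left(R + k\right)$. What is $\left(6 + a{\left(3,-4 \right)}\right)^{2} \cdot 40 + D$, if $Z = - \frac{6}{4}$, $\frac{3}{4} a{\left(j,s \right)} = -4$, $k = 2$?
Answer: $\frac{1607}{18} \approx 89.278$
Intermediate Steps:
$a{\left(j,s \right)} = - \frac{16}{3}$ ($a{\left(j,s \right)} = \frac{4}{3} \left(-4\right) = - \frac{16}{3}$)
$Z = - \frac{3}{2}$ ($Z = \left(-6\right) \frac{1}{4} = - \frac{3}{2} \approx -1.5$)
$c{\left(N,R \right)} = \left(2 + R\right) \left(- \frac{3}{2} + N\right)$ ($c{\left(N,R \right)} = \left(N - \frac{3}{2}\right) \left(R + 2\right) = \left(- \frac{3}{2} + N\right) \left(2 + R\right) = \left(2 + R\right) \left(- \frac{3}{2} + N\right)$)
$D = \frac{143}{2}$ ($D = 43 - \left(-3 + 2 \left(-8\right) - \frac{3}{2} - 8\right) = 43 - \left(-3 - 16 - \frac{3}{2} - 8\right) = 43 - - \frac{57}{2} = 43 + \frac{57}{2} = \frac{143}{2} \approx 71.5$)
$\left(6 + a{\left(3,-4 \right)}\right)^{2} \cdot 40 + D = \left(6 - \frac{16}{3}\right)^{2} \cdot 40 + \frac{143}{2} = \left(\frac{2}{3}\right)^{2} \cdot 40 + \frac{143}{2} = \frac{4}{9} \cdot 40 + \frac{143}{2} = \frac{160}{9} + \frac{143}{2} = \frac{1607}{18}$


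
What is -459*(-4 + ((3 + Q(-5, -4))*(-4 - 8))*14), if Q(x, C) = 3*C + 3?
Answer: -460836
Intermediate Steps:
Q(x, C) = 3 + 3*C
-459*(-4 + ((3 + Q(-5, -4))*(-4 - 8))*14) = -459*(-4 + ((3 + (3 + 3*(-4)))*(-4 - 8))*14) = -459*(-4 + ((3 + (3 - 12))*(-12))*14) = -459*(-4 + ((3 - 9)*(-12))*14) = -459*(-4 - 6*(-12)*14) = -459*(-4 + 72*14) = -459*(-4 + 1008) = -459*1004 = -460836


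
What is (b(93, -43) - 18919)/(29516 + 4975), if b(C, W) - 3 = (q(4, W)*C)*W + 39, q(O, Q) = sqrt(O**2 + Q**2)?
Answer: -18877/34491 - 1333*sqrt(1865)/11497 ≈ -5.5544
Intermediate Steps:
b(C, W) = 42 + C*W*sqrt(16 + W**2) (b(C, W) = 3 + ((sqrt(4**2 + W**2)*C)*W + 39) = 3 + ((sqrt(16 + W**2)*C)*W + 39) = 3 + ((C*sqrt(16 + W**2))*W + 39) = 3 + (C*W*sqrt(16 + W**2) + 39) = 3 + (39 + C*W*sqrt(16 + W**2)) = 42 + C*W*sqrt(16 + W**2))
(b(93, -43) - 18919)/(29516 + 4975) = ((42 + 93*(-43)*sqrt(16 + (-43)**2)) - 18919)/(29516 + 4975) = ((42 + 93*(-43)*sqrt(16 + 1849)) - 18919)/34491 = ((42 + 93*(-43)*sqrt(1865)) - 18919)*(1/34491) = ((42 - 3999*sqrt(1865)) - 18919)*(1/34491) = (-18877 - 3999*sqrt(1865))*(1/34491) = -18877/34491 - 1333*sqrt(1865)/11497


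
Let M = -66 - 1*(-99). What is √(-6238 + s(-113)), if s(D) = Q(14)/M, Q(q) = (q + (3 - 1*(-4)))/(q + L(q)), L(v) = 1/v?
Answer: 4*I*√1830796451/2167 ≈ 78.981*I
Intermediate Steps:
Q(q) = (7 + q)/(q + 1/q) (Q(q) = (q + (3 - 1*(-4)))/(q + 1/q) = (q + (3 + 4))/(q + 1/q) = (q + 7)/(q + 1/q) = (7 + q)/(q + 1/q))
M = 33 (M = -66 + 99 = 33)
s(D) = 98/2167 (s(D) = (14*(7 + 14)/(1 + 14²))/33 = (14*21/(1 + 196))*(1/33) = (14*21/197)*(1/33) = (14*(1/197)*21)*(1/33) = (294/197)*(1/33) = 98/2167)
√(-6238 + s(-113)) = √(-6238 + 98/2167) = √(-13517648/2167) = 4*I*√1830796451/2167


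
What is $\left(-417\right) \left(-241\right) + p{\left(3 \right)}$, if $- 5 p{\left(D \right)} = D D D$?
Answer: $\frac{502458}{5} \approx 1.0049 \cdot 10^{5}$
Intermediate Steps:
$p{\left(D \right)} = - \frac{D^{3}}{5}$ ($p{\left(D \right)} = - \frac{D D D}{5} = - \frac{D^{2} D}{5} = - \frac{D^{3}}{5}$)
$\left(-417\right) \left(-241\right) + p{\left(3 \right)} = \left(-417\right) \left(-241\right) - \frac{3^{3}}{5} = 100497 - \frac{27}{5} = \frac{502458}{5}$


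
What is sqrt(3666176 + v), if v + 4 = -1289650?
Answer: 3*sqrt(264058) ≈ 1541.6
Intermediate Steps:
v = -1289654 (v = -4 - 1289650 = -1289654)
sqrt(3666176 + v) = sqrt(3666176 - 1289654) = sqrt(2376522) = 3*sqrt(264058)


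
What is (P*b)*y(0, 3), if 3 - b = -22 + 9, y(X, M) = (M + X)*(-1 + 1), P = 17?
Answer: 0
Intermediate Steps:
y(X, M) = 0 (y(X, M) = (M + X)*0 = 0)
b = 16 (b = 3 - (-22 + 9) = 3 - 1*(-13) = 3 + 13 = 16)
(P*b)*y(0, 3) = (17*16)*0 = 272*0 = 0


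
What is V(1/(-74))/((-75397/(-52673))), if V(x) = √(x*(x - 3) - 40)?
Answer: 158019*I*√24313/5579378 ≈ 4.4161*I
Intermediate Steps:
V(x) = √(-40 + x*(-3 + x)) (V(x) = √(x*(-3 + x) - 40) = √(-40 + x*(-3 + x)))
V(1/(-74))/((-75397/(-52673))) = √(-40 + (1/(-74))² - 3/(-74))/((-75397/(-52673))) = √(-40 + (-1/74)² - 3*(-1/74))/((-75397*(-1/52673))) = √(-40 + 1/5476 + 3/74)/(75397/52673) = √(-218817/5476)*(52673/75397) = (3*I*√24313/74)*(52673/75397) = 158019*I*√24313/5579378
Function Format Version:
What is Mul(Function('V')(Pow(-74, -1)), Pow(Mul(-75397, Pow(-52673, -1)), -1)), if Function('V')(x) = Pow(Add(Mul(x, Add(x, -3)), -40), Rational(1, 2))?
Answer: Mul(Rational(158019, 5579378), I, Pow(24313, Rational(1, 2))) ≈ Mul(4.4161, I)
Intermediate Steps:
Function('V')(x) = Pow(Add(-40, Mul(x, Add(-3, x))), Rational(1, 2)) (Function('V')(x) = Pow(Add(Mul(x, Add(-3, x)), -40), Rational(1, 2)) = Pow(Add(-40, Mul(x, Add(-3, x))), Rational(1, 2)))
Mul(Function('V')(Pow(-74, -1)), Pow(Mul(-75397, Pow(-52673, -1)), -1)) = Mul(Pow(Add(-40, Pow(Pow(-74, -1), 2), Mul(-3, Pow(-74, -1))), Rational(1, 2)), Pow(Mul(-75397, Pow(-52673, -1)), -1)) = Mul(Pow(Add(-40, Pow(Rational(-1, 74), 2), Mul(-3, Rational(-1, 74))), Rational(1, 2)), Pow(Mul(-75397, Rational(-1, 52673)), -1)) = Mul(Pow(Add(-40, Rational(1, 5476), Rational(3, 74)), Rational(1, 2)), Pow(Rational(75397, 52673), -1)) = Mul(Pow(Rational(-218817, 5476), Rational(1, 2)), Rational(52673, 75397)) = Mul(Mul(Rational(3, 74), I, Pow(24313, Rational(1, 2))), Rational(52673, 75397)) = Mul(Rational(158019, 5579378), I, Pow(24313, Rational(1, 2)))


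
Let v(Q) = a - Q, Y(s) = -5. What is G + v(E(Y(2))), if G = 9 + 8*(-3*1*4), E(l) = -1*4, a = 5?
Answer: -78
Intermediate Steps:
E(l) = -4
v(Q) = 5 - Q
G = -87 (G = 9 + 8*(-3*4) = 9 + 8*(-12) = 9 - 96 = -87)
G + v(E(Y(2))) = -87 + (5 - 1*(-4)) = -87 + (5 + 4) = -87 + 9 = -78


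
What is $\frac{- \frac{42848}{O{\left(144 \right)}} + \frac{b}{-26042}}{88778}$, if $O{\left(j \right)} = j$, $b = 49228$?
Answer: $- \frac{17545882}{5201902521} \approx -0.003373$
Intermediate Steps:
$\frac{- \frac{42848}{O{\left(144 \right)}} + \frac{b}{-26042}}{88778} = \frac{- \frac{42848}{144} + \frac{49228}{-26042}}{88778} = \left(\left(-42848\right) \frac{1}{144} + 49228 \left(- \frac{1}{26042}\right)\right) \frac{1}{88778} = \left(- \frac{2678}{9} - \frac{24614}{13021}\right) \frac{1}{88778} = \left(- \frac{35091764}{117189}\right) \frac{1}{88778} = - \frac{17545882}{5201902521}$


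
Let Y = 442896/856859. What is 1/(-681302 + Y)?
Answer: -856859/583779307522 ≈ -1.4678e-6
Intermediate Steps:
Y = 442896/856859 (Y = 442896*(1/856859) = 442896/856859 ≈ 0.51688)
1/(-681302 + Y) = 1/(-681302 + 442896/856859) = 1/(-583779307522/856859) = -856859/583779307522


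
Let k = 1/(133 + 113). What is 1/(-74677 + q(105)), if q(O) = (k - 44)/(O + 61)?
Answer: -40836/3049520795 ≈ -1.3391e-5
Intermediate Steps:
k = 1/246 ≈ 0.0040650
q(O) = -10823/(246*(61 + O)) (q(O) = (1/246 - 44)/(O + 61) = -10823/(246*(61 + O)))
1/(-74677 + q(105)) = 1/(-74677 - 10823/(15006 + 246*105)) = 1/(-74677 - 10823/(15006 + 25830)) = 1/(-74677 - 10823/40836) = 1/(-3049520795/40836) = -40836/3049520795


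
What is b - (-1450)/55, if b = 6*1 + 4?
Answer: 400/11 ≈ 36.364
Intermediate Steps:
b = 10 (b = 6 + 4 = 10)
b - (-1450)/55 = 10 - (-1450)/55 = 10 - 145*(-2/11) = 10 + 290/11 = 400/11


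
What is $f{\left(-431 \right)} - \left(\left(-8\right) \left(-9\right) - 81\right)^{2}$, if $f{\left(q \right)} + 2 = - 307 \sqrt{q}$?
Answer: $-83 - 307 i \sqrt{431} \approx -83.0 - 6373.5 i$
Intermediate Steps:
$f{\left(q \right)} = -2 - 307 \sqrt{q}$
$f{\left(-431 \right)} - \left(\left(-8\right) \left(-9\right) - 81\right)^{2} = \left(-2 - 307 \sqrt{-431}\right) - \left(\left(-8\right) \left(-9\right) - 81\right)^{2} = \left(-2 - 307 i \sqrt{431}\right) - \left(72 - 81\right)^{2} = \left(-2 - 307 i \sqrt{431}\right) - \left(-9\right)^{2} = \left(-2 - 307 i \sqrt{431}\right) - 81 = -83 - 307 i \sqrt{431}$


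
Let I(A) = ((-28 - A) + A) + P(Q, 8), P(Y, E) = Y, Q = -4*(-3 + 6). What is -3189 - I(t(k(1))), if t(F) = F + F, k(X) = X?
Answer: -3149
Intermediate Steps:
Q = -12 (Q = -4*3 = -12)
t(F) = 2*F
I(A) = -40 (I(A) = ((-28 - A) + A) - 12 = -28 - 12 = -40)
-3189 - I(t(k(1))) = -3189 - 1*(-40) = -3189 + 40 = -3149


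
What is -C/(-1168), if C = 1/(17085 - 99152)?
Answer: -1/95854256 ≈ -1.0433e-8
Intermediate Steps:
C = -1/82067 (C = 1/(-82067) = -1/82067 ≈ -1.2185e-5)
-C/(-1168) = -(-1)/(82067*(-1168)) = -(-1)*(-1)/(82067*1168) = -1*1/95854256 = -1/95854256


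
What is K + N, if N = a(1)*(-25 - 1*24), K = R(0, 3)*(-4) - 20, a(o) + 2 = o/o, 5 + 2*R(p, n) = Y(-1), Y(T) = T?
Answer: 41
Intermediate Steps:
R(p, n) = -3 (R(p, n) = -5/2 + (½)*(-1) = -5/2 - ½ = -3)
a(o) = -1 (a(o) = -2 + o/o = -2 + 1 = -1)
K = -8 (K = -3*(-4) - 20 = 12 - 20 = -8)
N = 49 (N = -(-25 - 1*24) = -(-25 - 24) = -1*(-49) = 49)
K + N = -8 + 49 = 41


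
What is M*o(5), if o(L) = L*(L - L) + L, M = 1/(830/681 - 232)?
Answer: -3405/157162 ≈ -0.021666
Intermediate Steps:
M = -681/157162 (M = 1/(830*(1/681) - 232) = 1/(830/681 - 232) = 1/(-157162/681) = -681/157162 ≈ -0.0043331)
o(L) = L (o(L) = L*0 + L = 0 + L = L)
M*o(5) = -681/157162*5 = -3405/157162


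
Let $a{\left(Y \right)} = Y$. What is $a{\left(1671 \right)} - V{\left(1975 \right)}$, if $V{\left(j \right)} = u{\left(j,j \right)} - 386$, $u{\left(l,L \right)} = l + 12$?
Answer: $70$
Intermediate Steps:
$u{\left(l,L \right)} = 12 + l$
$V{\left(j \right)} = -374 + j$ ($V{\left(j \right)} = \left(12 + j\right) - 386 = -374 + j$)
$a{\left(1671 \right)} - V{\left(1975 \right)} = 1671 - \left(-374 + 1975\right) = 1671 - 1601 = 70$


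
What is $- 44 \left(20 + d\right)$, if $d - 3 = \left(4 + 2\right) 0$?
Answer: $-1012$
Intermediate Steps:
$d = 3$ ($d = 3 + \left(4 + 2\right) 0 = 3 + 6 \cdot 0 = 3 + 0 = 3$)
$- 44 \left(20 + d\right) = - 44 \left(20 + 3\right) = \left(-44\right) 23 = -1012$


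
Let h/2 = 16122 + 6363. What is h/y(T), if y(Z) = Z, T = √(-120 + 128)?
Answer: 22485*√2/2 ≈ 15899.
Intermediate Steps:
T = 2*√2 (T = √8 = 2*√2 ≈ 2.8284)
h = 44970 (h = 2*(16122 + 6363) = 2*22485 = 44970)
h/y(T) = 44970/((2*√2)) = 44970*(√2/4) = 22485*√2/2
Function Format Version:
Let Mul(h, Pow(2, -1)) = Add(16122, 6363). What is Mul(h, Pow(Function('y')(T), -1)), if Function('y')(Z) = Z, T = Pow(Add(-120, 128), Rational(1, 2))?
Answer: Mul(Rational(22485, 2), Pow(2, Rational(1, 2))) ≈ 15899.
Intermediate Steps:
T = Mul(2, Pow(2, Rational(1, 2))) (T = Pow(8, Rational(1, 2)) = Mul(2, Pow(2, Rational(1, 2))) ≈ 2.8284)
h = 44970 (h = Mul(2, Add(16122, 6363)) = Mul(2, 22485) = 44970)
Mul(h, Pow(Function('y')(T), -1)) = Mul(44970, Pow(Mul(2, Pow(2, Rational(1, 2))), -1)) = Mul(44970, Mul(Rational(1, 4), Pow(2, Rational(1, 2)))) = Mul(Rational(22485, 2), Pow(2, Rational(1, 2)))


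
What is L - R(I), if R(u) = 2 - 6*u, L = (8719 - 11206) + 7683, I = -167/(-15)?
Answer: 26304/5 ≈ 5260.8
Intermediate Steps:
I = 167/15 (I = -167*(-1/15) = 167/15 ≈ 11.133)
L = 5196 (L = -2487 + 7683 = 5196)
L - R(I) = 5196 - (2 - 6*167/15) = 5196 - (2 - 334/5) = 5196 - 1*(-324/5) = 5196 + 324/5 = 26304/5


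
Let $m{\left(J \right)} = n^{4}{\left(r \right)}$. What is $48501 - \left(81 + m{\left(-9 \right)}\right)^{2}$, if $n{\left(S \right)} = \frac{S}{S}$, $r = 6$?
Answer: $41777$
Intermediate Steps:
$n{\left(S \right)} = 1$
$m{\left(J \right)} = 1$ ($m{\left(J \right)} = 1^{4} = 1$)
$48501 - \left(81 + m{\left(-9 \right)}\right)^{2} = 48501 - \left(81 + 1\right)^{2} = 48501 - 82^{2} = 48501 - 6724 = 41777$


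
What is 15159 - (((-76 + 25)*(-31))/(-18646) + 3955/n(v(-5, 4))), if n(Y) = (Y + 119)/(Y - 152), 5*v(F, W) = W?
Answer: 225062287785/11168954 ≈ 20151.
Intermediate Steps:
v(F, W) = W/5
n(Y) = (119 + Y)/(-152 + Y)
15159 - (((-76 + 25)*(-31))/(-18646) + 3955/n(v(-5, 4))) = 15159 - (((-76 + 25)*(-31))/(-18646) + 3955/(((119 + (⅕)*4)/(-152 + (⅕)*4)))) = 15159 - (-51*(-31)*(-1/18646) + 3955/(((119 + ⅘)/(-152 + ⅘)))) = 15159 - (1581*(-1/18646) + 3955/(((599/5)/(-756/5)))) = 15159 - (-1581/18646 + 3955/((-5/756*599/5))) = 15159 - (-1581/18646 + 3955/(-599/756)) = 15159 - (-1581/18646 + 3955*(-756/599)) = 15159 - (-1581/18646 - 2989980/599) = 15159 - 1*(-55752114099/11168954) = 15159 + 55752114099/11168954 = 225062287785/11168954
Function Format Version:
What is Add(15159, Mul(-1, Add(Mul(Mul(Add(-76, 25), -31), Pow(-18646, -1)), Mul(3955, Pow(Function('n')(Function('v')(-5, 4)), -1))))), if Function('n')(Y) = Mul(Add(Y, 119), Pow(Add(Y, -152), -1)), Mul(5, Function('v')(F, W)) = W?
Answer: Rational(225062287785, 11168954) ≈ 20151.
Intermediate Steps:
Function('v')(F, W) = Mul(Rational(1, 5), W)
Function('n')(Y) = Mul(Pow(Add(-152, Y), -1), Add(119, Y)) (Function('n')(Y) = Mul(Add(119, Y), Pow(Add(-152, Y), -1)) = Mul(Pow(Add(-152, Y), -1), Add(119, Y)))
Add(15159, Mul(-1, Add(Mul(Mul(Add(-76, 25), -31), Pow(-18646, -1)), Mul(3955, Pow(Function('n')(Function('v')(-5, 4)), -1))))) = Add(15159, Mul(-1, Add(Mul(Mul(Add(-76, 25), -31), Pow(-18646, -1)), Mul(3955, Pow(Mul(Pow(Add(-152, Mul(Rational(1, 5), 4)), -1), Add(119, Mul(Rational(1, 5), 4))), -1))))) = Add(15159, Mul(-1, Add(Mul(Mul(-51, -31), Rational(-1, 18646)), Mul(3955, Pow(Mul(Pow(Add(-152, Rational(4, 5)), -1), Add(119, Rational(4, 5))), -1))))) = Add(15159, Mul(-1, Add(Mul(1581, Rational(-1, 18646)), Mul(3955, Pow(Mul(Pow(Rational(-756, 5), -1), Rational(599, 5)), -1))))) = Add(15159, Mul(-1, Add(Rational(-1581, 18646), Mul(3955, Pow(Mul(Rational(-5, 756), Rational(599, 5)), -1))))) = Add(15159, Mul(-1, Add(Rational(-1581, 18646), Mul(3955, Pow(Rational(-599, 756), -1))))) = Add(15159, Mul(-1, Add(Rational(-1581, 18646), Mul(3955, Rational(-756, 599))))) = Add(15159, Mul(-1, Add(Rational(-1581, 18646), Rational(-2989980, 599)))) = Add(15159, Mul(-1, Rational(-55752114099, 11168954))) = Add(15159, Rational(55752114099, 11168954)) = Rational(225062287785, 11168954)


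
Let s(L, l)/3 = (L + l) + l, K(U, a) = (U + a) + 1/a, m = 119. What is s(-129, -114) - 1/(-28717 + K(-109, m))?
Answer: -3658677253/3416132 ≈ -1071.0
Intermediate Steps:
K(U, a) = U + a + 1/a
s(L, l) = 3*L + 6*l (s(L, l) = 3*((L + l) + l) = 3*(L + 2*l) = 3*L + 6*l)
s(-129, -114) - 1/(-28717 + K(-109, m)) = (3*(-129) + 6*(-114)) - 1/(-28717 + (-109 + 119 + 1/119)) = (-387 - 684) - 1/(-28717 + (-109 + 119 + 1/119)) = -1071 - 1/(-28717 + 1191/119) = -1071 - 1/(-3416132/119) = -1071 - 1*(-119/3416132) = -1071 + 119/3416132 = -3658677253/3416132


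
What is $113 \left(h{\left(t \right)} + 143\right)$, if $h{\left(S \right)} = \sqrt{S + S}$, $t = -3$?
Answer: $16159 + 113 i \sqrt{6} \approx 16159.0 + 276.79 i$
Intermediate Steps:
$h{\left(S \right)} = \sqrt{2} \sqrt{S}$ ($h{\left(S \right)} = \sqrt{2 S} = \sqrt{2} \sqrt{S}$)
$113 \left(h{\left(t \right)} + 143\right) = 113 \left(\sqrt{2} \sqrt{-3} + 143\right) = 113 \left(\sqrt{2} i \sqrt{3} + 143\right) = 113 \left(i \sqrt{6} + 143\right) = 113 \left(143 + i \sqrt{6}\right) = 16159 + 113 i \sqrt{6}$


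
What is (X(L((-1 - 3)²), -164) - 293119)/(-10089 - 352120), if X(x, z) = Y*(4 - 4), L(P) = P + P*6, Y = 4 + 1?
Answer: 293119/362209 ≈ 0.80925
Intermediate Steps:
Y = 5
L(P) = 7*P (L(P) = P + 6*P = 7*P)
X(x, z) = 0 (X(x, z) = 5*(4 - 4) = 5*0 = 0)
(X(L((-1 - 3)²), -164) - 293119)/(-10089 - 352120) = (0 - 293119)/(-10089 - 352120) = -293119/(-362209) = -293119*(-1/362209) = 293119/362209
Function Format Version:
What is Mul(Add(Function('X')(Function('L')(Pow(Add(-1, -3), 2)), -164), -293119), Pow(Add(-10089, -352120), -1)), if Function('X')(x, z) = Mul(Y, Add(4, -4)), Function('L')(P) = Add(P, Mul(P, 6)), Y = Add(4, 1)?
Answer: Rational(293119, 362209) ≈ 0.80925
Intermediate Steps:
Y = 5
Function('L')(P) = Mul(7, P) (Function('L')(P) = Add(P, Mul(6, P)) = Mul(7, P))
Function('X')(x, z) = 0 (Function('X')(x, z) = Mul(5, Add(4, -4)) = Mul(5, 0) = 0)
Mul(Add(Function('X')(Function('L')(Pow(Add(-1, -3), 2)), -164), -293119), Pow(Add(-10089, -352120), -1)) = Mul(Add(0, -293119), Pow(Add(-10089, -352120), -1)) = Mul(-293119, Pow(-362209, -1)) = Mul(-293119, Rational(-1, 362209)) = Rational(293119, 362209)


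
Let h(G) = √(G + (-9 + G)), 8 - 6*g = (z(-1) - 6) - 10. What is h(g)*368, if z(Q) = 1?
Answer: 736*I*√3/3 ≈ 424.93*I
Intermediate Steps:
g = 23/6 (g = 4/3 - ((1 - 6) - 10)/6 = 4/3 - (-5 - 10)/6 = 4/3 - ⅙*(-15) = 4/3 + 5/2 = 23/6 ≈ 3.8333)
h(G) = √(-9 + 2*G)
h(g)*368 = √(-9 + 2*(23/6))*368 = √(-9 + 23/3)*368 = √(-4/3)*368 = (2*I*√3/3)*368 = 736*I*√3/3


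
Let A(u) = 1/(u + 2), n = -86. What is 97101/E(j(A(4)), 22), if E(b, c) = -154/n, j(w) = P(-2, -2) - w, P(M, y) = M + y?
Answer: 4175343/77 ≈ 54225.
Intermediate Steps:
A(u) = 1/(2 + u)
j(w) = -4 - w (j(w) = (-2 - 2) - w = -4 - w)
E(b, c) = 77/43 (E(b, c) = -154/(-86) = -154*(-1/86) = 77/43)
97101/E(j(A(4)), 22) = 97101/(77/43) = 97101*(43/77) = 4175343/77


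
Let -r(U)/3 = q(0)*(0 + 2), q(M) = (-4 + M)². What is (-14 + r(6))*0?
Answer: 0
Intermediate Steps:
r(U) = -96 (r(U) = -3*(-4 + 0)²*(0 + 2) = -3*(-4)²*2 = -48*2 = -3*32 = -96)
(-14 + r(6))*0 = (-14 - 96)*0 = -110*0 = 0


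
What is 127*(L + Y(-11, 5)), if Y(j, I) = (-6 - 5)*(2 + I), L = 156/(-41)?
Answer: -420751/41 ≈ -10262.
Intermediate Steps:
L = -156/41 (L = 156*(-1/41) = -156/41 ≈ -3.8049)
Y(j, I) = -22 - 11*I (Y(j, I) = -11*(2 + I) = -22 - 11*I)
127*(L + Y(-11, 5)) = 127*(-156/41 + (-22 - 11*5)) = 127*(-156/41 + (-22 - 55)) = 127*(-156/41 - 77) = 127*(-3313/41) = -420751/41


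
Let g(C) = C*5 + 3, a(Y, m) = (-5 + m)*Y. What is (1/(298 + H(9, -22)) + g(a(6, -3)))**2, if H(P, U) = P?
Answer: 5293726564/94249 ≈ 56167.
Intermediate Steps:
a(Y, m) = Y*(-5 + m)
g(C) = 3 + 5*C (g(C) = 5*C + 3 = 3 + 5*C)
(1/(298 + H(9, -22)) + g(a(6, -3)))**2 = (1/(298 + 9) + (3 + 5*(6*(-5 - 3))))**2 = (1/307 + (3 + 5*(6*(-8))))**2 = (1/307 + (3 + 5*(-48)))**2 = (1/307 + (3 - 240))**2 = (1/307 - 237)**2 = (-72758/307)**2 = 5293726564/94249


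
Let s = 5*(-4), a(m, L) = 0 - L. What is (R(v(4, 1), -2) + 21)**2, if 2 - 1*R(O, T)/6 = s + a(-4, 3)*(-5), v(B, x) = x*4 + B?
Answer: 3969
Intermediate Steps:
v(B, x) = B + 4*x (v(B, x) = 4*x + B = B + 4*x)
a(m, L) = -L
s = -20
R(O, T) = 42 (R(O, T) = 12 - 6*(-20 - 1*3*(-5)) = 12 - 6*(-20 - 3*(-5)) = 12 - 6*(-20 + 15) = 12 - 6*(-5) = 12 + 30 = 42)
(R(v(4, 1), -2) + 21)**2 = (42 + 21)**2 = 63**2 = 3969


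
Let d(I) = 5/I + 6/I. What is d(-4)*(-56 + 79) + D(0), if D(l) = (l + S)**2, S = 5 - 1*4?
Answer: -249/4 ≈ -62.250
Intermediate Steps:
S = 1 (S = 5 - 4 = 1)
D(l) = (1 + l)**2 (D(l) = (l + 1)**2 = (1 + l)**2)
d(I) = 11/I
d(-4)*(-56 + 79) + D(0) = (11/(-4))*(-56 + 79) + (1 + 0)**2 = (11*(-1/4))*23 + 1**2 = -11/4*23 + 1 = -253/4 + 1 = -249/4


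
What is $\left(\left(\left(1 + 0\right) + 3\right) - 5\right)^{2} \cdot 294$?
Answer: $294$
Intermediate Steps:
$\left(\left(\left(1 + 0\right) + 3\right) - 5\right)^{2} \cdot 294 = \left(\left(1 + 3\right) - 5\right)^{2} \cdot 294 = \left(4 - 5\right)^{2} \cdot 294 = \left(-1\right)^{2} \cdot 294 = 1 \cdot 294 = 294$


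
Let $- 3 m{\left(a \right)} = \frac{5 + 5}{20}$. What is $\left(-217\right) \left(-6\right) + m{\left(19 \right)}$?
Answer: $\frac{7811}{6} \approx 1301.8$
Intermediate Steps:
$m{\left(a \right)} = - \frac{1}{6}$ ($m{\left(a \right)} = - \frac{\left(5 + 5\right) \frac{1}{20}}{3} = - \frac{10 \cdot \frac{1}{20}}{3} = \left(- \frac{1}{3}\right) \frac{1}{2} = - \frac{1}{6}$)
$\left(-217\right) \left(-6\right) + m{\left(19 \right)} = \left(-217\right) \left(-6\right) - \frac{1}{6} = 1302 - \frac{1}{6} = \frac{7811}{6}$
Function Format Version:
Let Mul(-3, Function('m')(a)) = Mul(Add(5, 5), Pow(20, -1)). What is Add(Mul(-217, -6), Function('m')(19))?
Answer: Rational(7811, 6) ≈ 1301.8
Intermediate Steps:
Function('m')(a) = Rational(-1, 6) (Function('m')(a) = Mul(Rational(-1, 3), Mul(Add(5, 5), Pow(20, -1))) = Mul(Rational(-1, 3), Mul(10, Rational(1, 20))) = Mul(Rational(-1, 3), Rational(1, 2)) = Rational(-1, 6))
Add(Mul(-217, -6), Function('m')(19)) = Add(Mul(-217, -6), Rational(-1, 6)) = Add(1302, Rational(-1, 6)) = Rational(7811, 6)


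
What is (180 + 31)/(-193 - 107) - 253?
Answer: -76111/300 ≈ -253.70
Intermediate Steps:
(180 + 31)/(-193 - 107) - 253 = 211/(-300) - 253 = 211*(-1/300) - 253 = -211/300 - 253 = -76111/300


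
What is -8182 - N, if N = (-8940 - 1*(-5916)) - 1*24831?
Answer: 19673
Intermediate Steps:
N = -27855 (N = (-8940 + 5916) - 24831 = -3024 - 24831 = -27855)
-8182 - N = -8182 - 1*(-27855) = -8182 + 27855 = 19673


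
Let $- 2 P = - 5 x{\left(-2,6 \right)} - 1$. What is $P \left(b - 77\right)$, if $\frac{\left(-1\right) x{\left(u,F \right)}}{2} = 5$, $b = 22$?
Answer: $\frac{2695}{2} \approx 1347.5$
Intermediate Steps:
$x{\left(u,F \right)} = -10$ ($x{\left(u,F \right)} = \left(-2\right) 5 = -10$)
$P = - \frac{49}{2}$ ($P = - \frac{\left(-5\right) \left(-10\right) - 1}{2} = - \frac{50 - 1}{2} = \left(- \frac{1}{2}\right) 49 = - \frac{49}{2} \approx -24.5$)
$P \left(b - 77\right) = - \frac{49 \left(22 - 77\right)}{2} = \left(- \frac{49}{2}\right) \left(-55\right) = \frac{2695}{2}$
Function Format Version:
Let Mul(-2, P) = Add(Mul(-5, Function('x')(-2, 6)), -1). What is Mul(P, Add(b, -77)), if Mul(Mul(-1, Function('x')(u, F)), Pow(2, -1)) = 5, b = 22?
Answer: Rational(2695, 2) ≈ 1347.5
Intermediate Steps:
Function('x')(u, F) = -10 (Function('x')(u, F) = Mul(-2, 5) = -10)
P = Rational(-49, 2) (P = Mul(Rational(-1, 2), Add(Mul(-5, -10), -1)) = Mul(Rational(-1, 2), Add(50, -1)) = Mul(Rational(-1, 2), 49) = Rational(-49, 2) ≈ -24.500)
Mul(P, Add(b, -77)) = Mul(Rational(-49, 2), Add(22, -77)) = Mul(Rational(-49, 2), -55) = Rational(2695, 2)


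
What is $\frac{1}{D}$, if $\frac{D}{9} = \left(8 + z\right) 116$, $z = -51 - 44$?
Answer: $- \frac{1}{90828} \approx -1.101 \cdot 10^{-5}$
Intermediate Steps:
$z = -95$ ($z = -51 - 44 = -95$)
$D = -90828$ ($D = 9 \left(8 - 95\right) 116 = 9 \left(\left(-87\right) 116\right) = 9 \left(-10092\right) = -90828$)
$\frac{1}{D} = \frac{1}{-90828} = - \frac{1}{90828}$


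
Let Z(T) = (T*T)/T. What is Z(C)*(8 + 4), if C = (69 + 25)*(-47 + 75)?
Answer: 31584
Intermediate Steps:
C = 2632 (C = 94*28 = 2632)
Z(T) = T (Z(T) = T**2/T = T)
Z(C)*(8 + 4) = 2632*(8 + 4) = 2632*12 = 31584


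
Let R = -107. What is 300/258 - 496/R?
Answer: 26678/4601 ≈ 5.7983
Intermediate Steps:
300/258 - 496/R = 300/258 - 496/(-107) = 300*(1/258) - 496*(-1/107) = 50/43 + 496/107 = 26678/4601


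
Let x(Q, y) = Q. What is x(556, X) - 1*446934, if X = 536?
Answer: -446378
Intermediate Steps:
x(556, X) - 1*446934 = 556 - 1*446934 = 556 - 446934 = -446378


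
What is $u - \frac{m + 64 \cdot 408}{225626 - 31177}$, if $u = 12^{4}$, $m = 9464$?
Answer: $\frac{4032058888}{194449} \approx 20736.0$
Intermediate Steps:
$u = 20736$
$u - \frac{m + 64 \cdot 408}{225626 - 31177} = 20736 - \frac{9464 + 64 \cdot 408}{225626 - 31177} = 20736 - \frac{9464 + 26112}{194449} = 20736 - 35576 \cdot \frac{1}{194449} = 20736 - \frac{35576}{194449} = \frac{4032058888}{194449}$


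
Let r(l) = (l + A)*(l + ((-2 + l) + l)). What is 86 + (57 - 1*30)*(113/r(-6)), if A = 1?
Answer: 11651/100 ≈ 116.51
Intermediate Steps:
r(l) = (1 + l)*(-2 + 3*l) (r(l) = (l + 1)*(l + ((-2 + l) + l)) = (1 + l)*(l + (-2 + 2*l)) = (1 + l)*(-2 + 3*l))
86 + (57 - 1*30)*(113/r(-6)) = 86 + (57 - 1*30)*(113/(-2 - 6 + 3*(-6)**2)) = 86 + (57 - 30)*(113/(-2 - 6 + 3*36)) = 86 + 27*(113/(-2 - 6 + 108)) = 86 + 27*(113/100) = 86 + 3051/100 = 11651/100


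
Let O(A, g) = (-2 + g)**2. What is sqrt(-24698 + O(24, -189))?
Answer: sqrt(11783) ≈ 108.55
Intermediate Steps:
sqrt(-24698 + O(24, -189)) = sqrt(-24698 + (-2 - 189)**2) = sqrt(-24698 + (-191)**2) = sqrt(-24698 + 36481) = sqrt(11783)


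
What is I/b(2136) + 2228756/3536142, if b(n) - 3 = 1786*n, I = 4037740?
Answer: 1265583390818/749445809981 ≈ 1.6887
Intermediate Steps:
b(n) = 3 + 1786*n
I/b(2136) + 2228756/3536142 = 4037740/(3 + 1786*2136) + 2228756/3536142 = 4037740/(3 + 3814896) + 2228756*(1/3536142) = 4037740/3814899 + 1114378/1768071 = 1265583390818/749445809981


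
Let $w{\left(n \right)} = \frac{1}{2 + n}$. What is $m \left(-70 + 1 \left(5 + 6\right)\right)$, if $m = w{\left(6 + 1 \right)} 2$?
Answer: $- \frac{118}{9} \approx -13.111$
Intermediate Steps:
$m = \frac{2}{9}$ ($m = \frac{1}{2 + \left(6 + 1\right)} 2 = \frac{1}{2 + 7} \cdot 2 = \frac{1}{9} \cdot 2 = \frac{2}{9} \approx 0.22222$)
$m \left(-70 + 1 \left(5 + 6\right)\right) = \frac{2 \left(-70 + 1 \left(5 + 6\right)\right)}{9} = \frac{2 \left(-70 + 1 \cdot 11\right)}{9} = \frac{2 \left(-70 + 11\right)}{9} = \frac{2}{9} \left(-59\right) = - \frac{118}{9}$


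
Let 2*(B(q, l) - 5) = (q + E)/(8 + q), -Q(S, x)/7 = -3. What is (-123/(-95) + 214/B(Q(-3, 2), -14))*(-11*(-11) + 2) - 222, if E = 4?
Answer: 9543767/1995 ≈ 4783.8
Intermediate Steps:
Q(S, x) = 21 (Q(S, x) = -7*(-3) = 21)
B(q, l) = 5 + (4 + q)/(2*(8 + q)) (B(q, l) = 5 + ((q + 4)/(8 + q))/2 = 5 + ((4 + q)/(8 + q))/2 = 5 + (4 + q)/(2*(8 + q)))
(-123/(-95) + 214/B(Q(-3, 2), -14))*(-11*(-11) + 2) - 222 = (-123/(-95) + 214/(((84 + 11*21)/(2*(8 + 21)))))*(-11*(-11) + 2) - 222 = (-123*(-1/95) + 214/(((1/2)*(84 + 231)/29)))*(121 + 2) - 222 = (123/95 + 214/(((1/2)*(1/29)*315)))*123 - 222 = (123/95 + 214/(315/58))*123 - 222 = (123/95 + 214*(58/315))*123 - 222 = (123/95 + 12412/315)*123 - 222 = (243577/5985)*123 - 222 = 9986657/1995 - 222 = 9543767/1995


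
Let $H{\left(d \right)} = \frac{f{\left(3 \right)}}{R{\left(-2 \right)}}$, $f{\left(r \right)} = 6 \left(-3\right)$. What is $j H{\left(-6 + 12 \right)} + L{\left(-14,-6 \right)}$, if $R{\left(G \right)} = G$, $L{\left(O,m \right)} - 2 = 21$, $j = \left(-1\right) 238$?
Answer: $-2119$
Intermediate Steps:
$j = -238$
$L{\left(O,m \right)} = 23$ ($L{\left(O,m \right)} = 2 + 21 = 23$)
$f{\left(r \right)} = -18$
$H{\left(d \right)} = 9$ ($H{\left(d \right)} = - \frac{18}{-2} = \left(-18\right) \left(- \frac{1}{2}\right) = 9$)
$j H{\left(-6 + 12 \right)} + L{\left(-14,-6 \right)} = \left(-238\right) 9 + 23 = -2142 + 23 = -2119$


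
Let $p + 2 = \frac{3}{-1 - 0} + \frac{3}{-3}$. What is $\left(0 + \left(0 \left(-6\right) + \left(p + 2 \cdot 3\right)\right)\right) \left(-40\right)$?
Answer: $0$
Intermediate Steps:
$p = -6$ ($p = -2 + \left(\frac{3}{-1 - 0} + \frac{3}{-3}\right) = -2 + \left(\frac{3}{-1 + 0} + 3 \left(- \frac{1}{3}\right)\right) = -2 + \left(\frac{3}{-1} - 1\right) = -2 + \left(3 \left(-1\right) - 1\right) = -2 - 4 = -6$)
$\left(0 + \left(0 \left(-6\right) + \left(p + 2 \cdot 3\right)\right)\right) \left(-40\right) = \left(0 + \left(0 \left(-6\right) + \left(-6 + 2 \cdot 3\right)\right)\right) \left(-40\right) = \left(0 + \left(0 + \left(-6 + 6\right)\right)\right) \left(-40\right) = \left(0 + \left(0 + 0\right)\right) \left(-40\right) = \left(0 + 0\right) \left(-40\right) = 0 \left(-40\right) = 0$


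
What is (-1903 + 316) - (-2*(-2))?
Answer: -1591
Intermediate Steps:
(-1903 + 316) - (-2*(-2)) = -1587 - 4 = -1591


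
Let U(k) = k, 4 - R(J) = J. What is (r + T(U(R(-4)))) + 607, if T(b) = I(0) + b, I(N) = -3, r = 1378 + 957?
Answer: 2947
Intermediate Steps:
r = 2335
R(J) = 4 - J
T(b) = -3 + b
(r + T(U(R(-4)))) + 607 = (2335 + (-3 + (4 - 1*(-4)))) + 607 = (2335 + (-3 + (4 + 4))) + 607 = (2335 + (-3 + 8)) + 607 = (2335 + 5) + 607 = 2340 + 607 = 2947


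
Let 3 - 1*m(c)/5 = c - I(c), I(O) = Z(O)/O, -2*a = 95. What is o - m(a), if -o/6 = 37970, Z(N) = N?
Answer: -456155/2 ≈ -2.2808e+5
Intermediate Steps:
a = -95/2 (a = -½*95 = -95/2 ≈ -47.500)
I(O) = 1 (I(O) = O/O = 1)
m(c) = 20 - 5*c (m(c) = 15 - 5*(c - 1*1) = 15 - 5*(c - 1) = 15 - 5*(-1 + c) = 15 + (5 - 5*c) = 20 - 5*c)
o = -227820 (o = -6*37970 = -227820)
o - m(a) = -227820 - (20 - 5*(-95/2)) = -227820 - (20 + 475/2) = -227820 - 1*515/2 = -227820 - 515/2 = -456155/2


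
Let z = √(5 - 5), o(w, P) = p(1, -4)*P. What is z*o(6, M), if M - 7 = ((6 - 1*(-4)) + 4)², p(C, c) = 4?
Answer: 0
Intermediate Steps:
M = 203 (M = 7 + ((6 - 1*(-4)) + 4)² = 7 + ((6 + 4) + 4)² = 7 + (10 + 4)² = 7 + 14² = 7 + 196 = 203)
o(w, P) = 4*P
z = 0 (z = √0 = 0)
z*o(6, M) = 0*(4*203) = 0*812 = 0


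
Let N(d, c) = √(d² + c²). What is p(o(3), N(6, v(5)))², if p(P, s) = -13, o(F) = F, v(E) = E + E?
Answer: 169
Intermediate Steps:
v(E) = 2*E
N(d, c) = √(c² + d²)
p(o(3), N(6, v(5)))² = (-13)² = 169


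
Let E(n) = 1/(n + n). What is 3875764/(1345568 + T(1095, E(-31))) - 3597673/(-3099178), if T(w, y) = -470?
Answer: 8425452639473/2084349064722 ≈ 4.0422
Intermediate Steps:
E(n) = 1/(2*n)
3875764/(1345568 + T(1095, E(-31))) - 3597673/(-3099178) = 3875764/(1345568 - 470) - 3597673/(-3099178) = 3875764/1345098 - 3597673*(-1/3099178) = 3875764*(1/1345098) + 3597673/3099178 = 1937882/672549 + 3597673/3099178 = 8425452639473/2084349064722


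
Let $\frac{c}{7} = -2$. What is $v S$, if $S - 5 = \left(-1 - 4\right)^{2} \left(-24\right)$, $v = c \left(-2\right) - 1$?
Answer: $-16065$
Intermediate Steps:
$c = -14$ ($c = 7 \left(-2\right) = -14$)
$v = 27$ ($v = \left(-14\right) \left(-2\right) - 1 = 28 - 1 = 27$)
$S = -595$ ($S = 5 + \left(-1 - 4\right)^{2} \left(-24\right) = 5 + \left(-5\right)^{2} \left(-24\right) = 5 + 25 \left(-24\right) = 5 - 600 = -595$)
$v S = 27 \left(-595\right) = -16065$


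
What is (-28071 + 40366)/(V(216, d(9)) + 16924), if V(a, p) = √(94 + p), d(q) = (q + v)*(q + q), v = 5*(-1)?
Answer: 20808058/28642161 - 2459*√166/57284322 ≈ 0.72593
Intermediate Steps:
v = -5
d(q) = 2*q*(-5 + q) (d(q) = (q - 5)*(q + q) = (-5 + q)*(2*q) = 2*q*(-5 + q))
(-28071 + 40366)/(V(216, d(9)) + 16924) = (-28071 + 40366)/(√(94 + 2*9*(-5 + 9)) + 16924) = 12295/(√(94 + 2*9*4) + 16924) = 12295/(√(94 + 72) + 16924) = 12295/(√166 + 16924) = 12295/(16924 + √166)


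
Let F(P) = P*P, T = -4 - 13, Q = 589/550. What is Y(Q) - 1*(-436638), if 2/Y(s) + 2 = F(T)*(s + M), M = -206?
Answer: 14223299024302/32574579 ≈ 4.3664e+5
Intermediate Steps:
Q = 589/550 (Q = 589*(1/550) = 589/550 ≈ 1.0709)
T = -17
F(P) = P**2
Y(s) = 2/(-59536 + 289*s) (Y(s) = 2/(-2 + (-17)**2*(s - 206)) = 2/(-2 + 289*(-206 + s)) = 2/(-2 + (-59534 + 289*s)) = 2/(-59536 + 289*s))
Y(Q) - 1*(-436638) = 2/(-59536 + 289*(589/550)) - 1*(-436638) = 2/(-59536 + 170221/550) + 436638 = 2/(-32574579/550) + 436638 = 2*(-550/32574579) + 436638 = -1100/32574579 + 436638 = 14223299024302/32574579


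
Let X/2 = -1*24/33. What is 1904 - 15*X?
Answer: 21184/11 ≈ 1925.8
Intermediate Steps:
X = -16/11 (X = 2*(-1*24/33) = 2*(-24*1/33) = 2*(-8/11) = -16/11 ≈ -1.4545)
1904 - 15*X = 1904 - 15*(-16/11) = 1904 + 240/11 = 21184/11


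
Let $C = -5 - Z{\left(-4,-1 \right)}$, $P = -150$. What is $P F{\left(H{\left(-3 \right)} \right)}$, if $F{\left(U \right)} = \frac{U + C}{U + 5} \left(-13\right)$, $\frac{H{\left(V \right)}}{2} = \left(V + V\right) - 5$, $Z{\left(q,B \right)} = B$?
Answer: $\frac{50700}{17} \approx 2982.4$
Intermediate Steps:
$C = -4$ ($C = -5 - -1 = -5 + 1 = -4$)
$H{\left(V \right)} = -10 + 4 V$ ($H{\left(V \right)} = 2 \left(\left(V + V\right) - 5\right) = 2 \left(2 V - 5\right) = 2 \left(-5 + 2 V\right) = -10 + 4 V$)
$F{\left(U \right)} = - \frac{13 \left(-4 + U\right)}{5 + U}$ ($F{\left(U \right)} = \frac{U - 4}{U + 5} \left(-13\right) = \frac{-4 + U}{5 + U} \left(-13\right) = - \frac{13 \left(-4 + U\right)}{5 + U}$)
$P F{\left(H{\left(-3 \right)} \right)} = - 150 \frac{13 \left(4 - \left(-10 + 4 \left(-3\right)\right)\right)}{5 + \left(-10 + 4 \left(-3\right)\right)} = - 150 \frac{13 \left(4 - \left(-10 - 12\right)\right)}{5 - 22} = - 150 \frac{13 \left(4 - -22\right)}{5 - 22} = - 150 \frac{13 \left(4 + 22\right)}{-17} = - 150 \cdot 13 \left(- \frac{1}{17}\right) 26 = \left(-150\right) \left(- \frac{338}{17}\right) = \frac{50700}{17}$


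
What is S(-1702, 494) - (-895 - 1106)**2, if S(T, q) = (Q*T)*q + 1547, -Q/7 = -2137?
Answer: -12581350146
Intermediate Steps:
Q = 14959 (Q = -7*(-2137) = 14959)
S(T, q) = 1547 + 14959*T*q (S(T, q) = (14959*T)*q + 1547 = 14959*T*q + 1547 = 1547 + 14959*T*q)
S(-1702, 494) - (-895 - 1106)**2 = (1547 + 14959*(-1702)*494) - (-895 - 1106)**2 = (1547 - 12577347692) - 1*(-2001)**2 = -12577346145 - 1*4004001 = -12577346145 - 4004001 = -12581350146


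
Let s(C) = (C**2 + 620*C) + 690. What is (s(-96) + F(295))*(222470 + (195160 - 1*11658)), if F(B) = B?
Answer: -20022133068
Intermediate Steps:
s(C) = 690 + C**2 + 620*C
(s(-96) + F(295))*(222470 + (195160 - 1*11658)) = ((690 + (-96)**2 + 620*(-96)) + 295)*(222470 + (195160 - 1*11658)) = ((690 + 9216 - 59520) + 295)*(222470 + (195160 - 11658)) = (-49614 + 295)*(222470 + 183502) = -49319*405972 = -20022133068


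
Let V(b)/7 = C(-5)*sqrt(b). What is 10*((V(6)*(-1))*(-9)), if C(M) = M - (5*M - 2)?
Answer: 13860*sqrt(6) ≈ 33950.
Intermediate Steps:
C(M) = 2 - 4*M (C(M) = M - (-2 + 5*M) = M + (2 - 5*M) = 2 - 4*M)
V(b) = 154*sqrt(b) (V(b) = 7*((2 - 4*(-5))*sqrt(b)) = 7*((2 + 20)*sqrt(b)) = 7*(22*sqrt(b)) = 154*sqrt(b))
10*((V(6)*(-1))*(-9)) = 10*(((154*sqrt(6))*(-1))*(-9)) = 10*(-154*sqrt(6)*(-9)) = 10*(1386*sqrt(6)) = 13860*sqrt(6)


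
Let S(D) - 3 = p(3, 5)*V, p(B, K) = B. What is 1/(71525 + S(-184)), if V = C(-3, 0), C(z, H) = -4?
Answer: 1/71516 ≈ 1.3983e-5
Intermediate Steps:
V = -4
S(D) = -9 (S(D) = 3 + 3*(-4) = 3 - 12 = -9)
1/(71525 + S(-184)) = 1/(71525 - 9) = 1/71516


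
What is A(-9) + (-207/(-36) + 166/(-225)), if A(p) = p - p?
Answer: 4511/900 ≈ 5.0122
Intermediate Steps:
A(p) = 0
A(-9) + (-207/(-36) + 166/(-225)) = 0 + (-207/(-36) + 166/(-225)) = 0 + (-207*(-1/36) + 166*(-1/225)) = 0 + (23/4 - 166/225) = 0 + 4511/900 = 4511/900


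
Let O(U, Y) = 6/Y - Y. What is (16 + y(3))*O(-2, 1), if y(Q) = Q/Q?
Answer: 85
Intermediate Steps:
O(U, Y) = -Y + 6/Y
y(Q) = 1
(16 + y(3))*O(-2, 1) = (16 + 1)*(-1*1 + 6/1) = 17*(-1 + 6*1) = 17*(-1 + 6) = 17*5 = 85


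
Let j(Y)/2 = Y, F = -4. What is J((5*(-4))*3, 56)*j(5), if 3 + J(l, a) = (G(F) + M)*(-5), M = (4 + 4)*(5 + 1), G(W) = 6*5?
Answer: -3930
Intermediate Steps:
G(W) = 30
M = 48 (M = 8*6 = 48)
j(Y) = 2*Y
J(l, a) = -393 (J(l, a) = -3 + (30 + 48)*(-5) = -3 + 78*(-5) = -3 - 390 = -393)
J((5*(-4))*3, 56)*j(5) = -786*5 = -393*10 = -3930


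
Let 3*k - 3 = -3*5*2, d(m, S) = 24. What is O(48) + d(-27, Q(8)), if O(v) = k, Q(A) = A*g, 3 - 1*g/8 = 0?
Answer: 15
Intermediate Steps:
g = 24 (g = 24 - 8*0 = 24 + 0 = 24)
Q(A) = 24*A (Q(A) = A*24 = 24*A)
k = -9 (k = 1 + (-3*5*2)/3 = 1 + (-15*2)/3 = 1 + (⅓)*(-30) = 1 - 10 = -9)
O(v) = -9
O(48) + d(-27, Q(8)) = -9 + 24 = 15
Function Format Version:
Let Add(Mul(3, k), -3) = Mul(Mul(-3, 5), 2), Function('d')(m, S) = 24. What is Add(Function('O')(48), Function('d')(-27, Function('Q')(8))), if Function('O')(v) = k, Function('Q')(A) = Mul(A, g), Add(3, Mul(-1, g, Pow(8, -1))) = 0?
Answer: 15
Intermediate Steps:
g = 24 (g = Add(24, Mul(-8, 0)) = Add(24, 0) = 24)
Function('Q')(A) = Mul(24, A) (Function('Q')(A) = Mul(A, 24) = Mul(24, A))
k = -9 (k = Add(1, Mul(Rational(1, 3), Mul(Mul(-3, 5), 2))) = Add(1, Mul(Rational(1, 3), Mul(-15, 2))) = Add(1, Mul(Rational(1, 3), -30)) = Add(1, -10) = -9)
Function('O')(v) = -9
Add(Function('O')(48), Function('d')(-27, Function('Q')(8))) = Add(-9, 24) = 15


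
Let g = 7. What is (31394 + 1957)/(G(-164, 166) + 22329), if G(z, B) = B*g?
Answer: 33351/23491 ≈ 1.4197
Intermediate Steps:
G(z, B) = 7*B (G(z, B) = B*7 = 7*B)
(31394 + 1957)/(G(-164, 166) + 22329) = (31394 + 1957)/(7*166 + 22329) = 33351/(1162 + 22329) = 33351/23491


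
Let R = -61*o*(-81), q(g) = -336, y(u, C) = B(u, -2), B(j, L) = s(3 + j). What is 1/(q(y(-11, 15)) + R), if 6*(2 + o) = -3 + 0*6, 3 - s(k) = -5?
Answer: -2/25377 ≈ -7.8812e-5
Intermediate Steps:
s(k) = 8 (s(k) = 3 - 1*(-5) = 3 + 5 = 8)
B(j, L) = 8
y(u, C) = 8
o = -5/2 (o = -2 + (-3 + 0*6)/6 = -2 + (-3 + 0)/6 = -2 + (⅙)*(-3) = -2 - ½ = -5/2 ≈ -2.5000)
R = -24705/2 (R = -61*(-5/2)*(-81) = (305/2)*(-81) = -24705/2 ≈ -12353.)
1/(q(y(-11, 15)) + R) = 1/(-336 - 24705/2) = 1/(-25377/2) = -2/25377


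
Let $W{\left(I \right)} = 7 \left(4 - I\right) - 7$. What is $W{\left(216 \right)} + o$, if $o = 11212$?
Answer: $9721$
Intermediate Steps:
$W{\left(I \right)} = 21 - 7 I$ ($W{\left(I \right)} = \left(28 - 7 I\right) - 7 = 21 - 7 I$)
$W{\left(216 \right)} + o = \left(21 - 1512\right) + 11212 = -1491 + 11212 = 9721$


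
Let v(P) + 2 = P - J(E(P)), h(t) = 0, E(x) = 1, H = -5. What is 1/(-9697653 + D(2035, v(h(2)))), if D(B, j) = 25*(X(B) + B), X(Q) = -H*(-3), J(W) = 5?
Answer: -1/9647153 ≈ -1.0366e-7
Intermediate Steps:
X(Q) = -15 (X(Q) = -1*(-5)*(-3) = 5*(-3) = -15)
v(P) = -7 + P (v(P) = -2 + (P - 1*5) = -2 + (P - 5) = -2 + (-5 + P) = -7 + P)
D(B, j) = -375 + 25*B (D(B, j) = 25*(-15 + B) = -375 + 25*B)
1/(-9697653 + D(2035, v(h(2)))) = 1/(-9697653 + (-375 + 25*2035)) = 1/(-9697653 + (-375 + 50875)) = 1/(-9697653 + 50500) = 1/(-9647153) = -1/9647153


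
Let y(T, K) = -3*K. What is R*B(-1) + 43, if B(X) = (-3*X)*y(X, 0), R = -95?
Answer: 43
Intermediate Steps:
B(X) = 0 (B(X) = (-3*X)*(-3*0) = -3*X*0 = 0)
R*B(-1) + 43 = -95*0 + 43 = 0 + 43 = 43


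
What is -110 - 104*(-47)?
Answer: 4778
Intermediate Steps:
-110 - 104*(-47) = -110 + 4888 = 4778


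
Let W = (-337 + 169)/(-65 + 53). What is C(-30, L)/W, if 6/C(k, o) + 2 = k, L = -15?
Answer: -3/224 ≈ -0.013393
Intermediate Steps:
C(k, o) = 6/(-2 + k)
W = 14 (W = -168/(-12) = -168*(-1/12) = 14)
C(-30, L)/W = (6/(-2 - 30))/14 = (6/(-32))*(1/14) = (6*(-1/32))*(1/14) = -3/16*1/14 = -3/224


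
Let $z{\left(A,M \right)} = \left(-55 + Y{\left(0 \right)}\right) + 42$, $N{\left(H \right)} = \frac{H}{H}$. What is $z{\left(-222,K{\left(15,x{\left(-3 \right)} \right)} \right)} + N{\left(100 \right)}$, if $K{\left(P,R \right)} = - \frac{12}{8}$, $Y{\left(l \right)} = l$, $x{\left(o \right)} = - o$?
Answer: $-12$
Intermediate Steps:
$N{\left(H \right)} = 1$
$K{\left(P,R \right)} = - \frac{3}{2}$ ($K{\left(P,R \right)} = \left(-12\right) \frac{1}{8} = - \frac{3}{2}$)
$z{\left(A,M \right)} = -13$ ($z{\left(A,M \right)} = \left(-55 + 0\right) + 42 = -55 + 42 = -13$)
$z{\left(-222,K{\left(15,x{\left(-3 \right)} \right)} \right)} + N{\left(100 \right)} = -13 + 1 = -12$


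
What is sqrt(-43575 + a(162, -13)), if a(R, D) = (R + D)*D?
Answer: 2*I*sqrt(11378) ≈ 213.34*I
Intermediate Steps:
a(R, D) = D*(D + R) (a(R, D) = (D + R)*D = D*(D + R))
sqrt(-43575 + a(162, -13)) = sqrt(-43575 - 13*(-13 + 162)) = sqrt(-43575 - 13*149) = sqrt(-43575 - 1937) = sqrt(-45512) = 2*I*sqrt(11378)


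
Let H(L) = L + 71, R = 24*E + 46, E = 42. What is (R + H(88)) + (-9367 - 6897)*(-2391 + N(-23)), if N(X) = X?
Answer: 39262509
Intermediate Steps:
R = 1054 (R = 24*42 + 46 = 1008 + 46 = 1054)
H(L) = 71 + L
(R + H(88)) + (-9367 - 6897)*(-2391 + N(-23)) = (1054 + (71 + 88)) + (-9367 - 6897)*(-2391 - 23) = (1054 + 159) - 16264*(-2414) = 1213 + 39261296 = 39262509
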